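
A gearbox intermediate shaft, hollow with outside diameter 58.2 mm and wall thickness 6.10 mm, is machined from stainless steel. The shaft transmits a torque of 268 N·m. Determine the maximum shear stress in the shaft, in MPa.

11.4 MPa

J = π(d_o⁴ − d_i⁴)/32 = π(0.0582⁴ − 0.0460⁴)/32 = 6.868×10^-7 m⁴.
τ_max = T·r/J = 268.0 × 0.0291 / 6.868×10^-7 = 1.135×10^7 Pa.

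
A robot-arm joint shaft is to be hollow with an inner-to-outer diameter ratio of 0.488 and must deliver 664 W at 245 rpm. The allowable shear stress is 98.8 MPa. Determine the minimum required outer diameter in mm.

11.2 mm

ω = 2π·245/60 = 25.66 rad/s, so T = P/ω = 664 / 25.66 = 25.88 N·m.
For a hollow shaft with d_i/d_o = 0.488: τ_max = 16T/(π d_o³ (1−k⁴)), so d_o = [16T/(π τ_allow (1−k⁴))]^(1/3) = [16·25.88/(π·9.88×10^7·0.9433)]^(1/3) = 0.01122 m.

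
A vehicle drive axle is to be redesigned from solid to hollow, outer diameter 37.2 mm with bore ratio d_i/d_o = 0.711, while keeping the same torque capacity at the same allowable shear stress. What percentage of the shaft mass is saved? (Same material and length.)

Equal τ_max and T ⇒ the solid shaft needs d_s³ = d_o³(1−k⁴), so d_s = 37.2·(1−0.711⁴)^(1/3) = 33.71 mm.
Area ratio A_h/A_s = d_o²(1−k²)/d_s² = (1−k²)/(1−k⁴)^(2/3) = 0.6020.
Mass saving = 1 − 0.6020 = 39.8 %.

39.8 %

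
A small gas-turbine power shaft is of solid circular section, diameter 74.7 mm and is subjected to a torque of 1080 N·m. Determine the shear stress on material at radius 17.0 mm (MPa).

J = πd⁴/32 = π(0.0747)⁴/32 = 3.057×10^-6 m⁴.
Shear stress varies linearly with radius: τ = T·r/J = 1080 × 0.0170 / 3.057×10^-6 = 6.006×10^6 Pa.

6.01 MPa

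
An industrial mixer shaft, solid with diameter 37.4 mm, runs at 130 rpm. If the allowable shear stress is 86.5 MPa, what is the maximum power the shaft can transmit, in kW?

12.1 kW

J = πd⁴/32 = π(0.0374)⁴/32 = 1.921×10^-7 m⁴.
T_max = τ_allow·J/r = 8.65×10^7 × 1.921×10^-7 / 0.0187 = 888.5 N·m.
ω = 2π·130/60 = 13.61 rad/s, so P_max = T_max·ω = 1.210×10^4 W.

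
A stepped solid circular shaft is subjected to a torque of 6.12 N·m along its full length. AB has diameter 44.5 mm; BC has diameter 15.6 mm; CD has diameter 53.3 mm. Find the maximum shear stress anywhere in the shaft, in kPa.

8210 kPa

Under the same torque, τ_max = 16T/(πd³) is largest where d is smallest — segment BC (d = 15.6 mm).
τ_max = 16·6.120/(π·(0.0156)³) = 8.210×10^6 Pa.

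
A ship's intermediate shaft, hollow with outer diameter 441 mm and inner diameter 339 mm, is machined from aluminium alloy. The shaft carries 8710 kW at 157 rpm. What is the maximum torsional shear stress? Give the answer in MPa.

ω = 2π·157/60 = 16.44 rad/s, so T = P/ω = 8710×10³ / 16.44 = 529800 N·m.
J = π(d_o⁴ − d_i⁴)/32 = π(0.441⁴ − 0.339⁴)/32 = 2.417×10^-3 m⁴.
τ_max = T·r/J = 529800 × 0.221 / 2.417×10^-3 = 4.834×10^7 Pa.

48.3 MPa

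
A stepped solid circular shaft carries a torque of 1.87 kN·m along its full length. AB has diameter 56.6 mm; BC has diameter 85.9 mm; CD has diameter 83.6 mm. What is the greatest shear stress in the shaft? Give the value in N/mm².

52.5 N/mm²

Under the same torque, τ_max = 16T/(πd³) is largest where d is smallest — segment AB (d = 56.6 mm).
τ_max = 16·1870/(π·(0.0566)³) = 5.252×10^7 Pa.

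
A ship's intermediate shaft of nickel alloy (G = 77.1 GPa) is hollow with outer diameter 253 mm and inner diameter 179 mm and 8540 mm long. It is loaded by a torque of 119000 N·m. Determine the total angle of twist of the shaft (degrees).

J = π(d_o⁴ − d_i⁴)/32 = π(0.253⁴ − 0.179⁴)/32 = 3.014×10^-4 m⁴.
θ = T·L/(G·J) = 119000 × 8.54 / (77.1×10⁹ × 3.014×10^-4) = 0.04373 rad.

2.51°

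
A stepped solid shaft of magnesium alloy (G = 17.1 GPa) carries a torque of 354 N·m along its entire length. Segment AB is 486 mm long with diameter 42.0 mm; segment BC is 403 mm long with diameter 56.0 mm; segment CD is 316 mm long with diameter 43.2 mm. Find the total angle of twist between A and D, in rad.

J_AB = π(0.0420)⁴/32 = 3.05×10^-7 m⁴; J_BC = π(0.0560)⁴/32 = 9.65×10^-7 m⁴; J_CD = π(0.0432)⁴/32 = 3.42×10^-7 m⁴.
θ = (T/G)·Σ L_i/J_i = (354.0/17.1×10⁹)·(0.486/3.05×10^-7 + 0.403/9.65×10^-7 + 0.316/3.42×10^-7) = 0.06071 rad.

0.0607 rad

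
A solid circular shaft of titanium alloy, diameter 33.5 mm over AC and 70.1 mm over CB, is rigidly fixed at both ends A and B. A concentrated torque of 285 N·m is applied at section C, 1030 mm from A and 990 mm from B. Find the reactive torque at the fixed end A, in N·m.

13.6 N·m

Compatibility: T_A·a/J_AC = T_B·b/J_CB with T_A + T_B = T₀.
J_AC = 1.24×10^-7 m⁴, J_CB = 2.37×10^-6 m⁴, so T_A = T₀·(J_AC/a)/((J_AC/a)+(J_CB/b)) = 13.61 N·m, T_B = 271.4 N·m.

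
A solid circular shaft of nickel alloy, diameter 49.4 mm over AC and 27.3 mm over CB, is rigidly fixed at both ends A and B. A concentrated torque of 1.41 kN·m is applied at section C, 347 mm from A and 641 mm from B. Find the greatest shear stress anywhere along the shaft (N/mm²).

Compatibility: T_A·a/J_AC = T_B·b/J_CB with T_A + T_B = T₀.
J_AC = 5.85×10^-7 m⁴, J_CB = 5.45×10^-8 m⁴, so T_A = T₀·(J_AC/a)/((J_AC/a)+(J_CB/b)) = 1342 N·m, T_B = 67.77 N·m.
τ in each portion: τ_AC = 5.67×10^7 Pa, τ_CB = 1.70×10^7 Pa; maximum is in AC.
τ_max = T_AC·r/J = 1342·0.0247/5.85×10^-7 = 5.670×10^7 Pa.

56.7 N/mm²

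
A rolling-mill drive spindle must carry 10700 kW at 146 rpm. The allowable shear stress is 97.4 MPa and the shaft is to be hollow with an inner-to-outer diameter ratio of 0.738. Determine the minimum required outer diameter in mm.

373 mm

ω = 2π·146/60 = 15.29 rad/s, so T = P/ω = 10700×10³ / 15.29 = 699800 N·m.
For a hollow shaft with d_i/d_o = 0.738: τ_max = 16T/(π d_o³ (1−k⁴)), so d_o = [16T/(π τ_allow (1−k⁴))]^(1/3) = [16·699800/(π·9.74×10^7·0.7034)]^(1/3) = 0.3733 m.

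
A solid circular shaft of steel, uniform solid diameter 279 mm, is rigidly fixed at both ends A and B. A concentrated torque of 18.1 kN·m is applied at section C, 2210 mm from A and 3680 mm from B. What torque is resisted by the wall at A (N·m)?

11300 N·m

With uniform GJ and both ends fixed, compatibility θ_AC = θ_CB gives T_A·a = T_B·b, together with T_A + T_B = T₀.
T_A = T₀·b/(a+b) = 18100·3680/5890 = 11310 N·m; T_B = 6791 N·m.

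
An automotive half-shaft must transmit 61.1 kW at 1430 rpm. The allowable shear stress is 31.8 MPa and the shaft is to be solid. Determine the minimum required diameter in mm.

ω = 2π·1430/60 = 149.7 rad/s, so T = P/ω = 61.1×10³ / 149.7 = 408.0 N·m.
For a solid shaft τ_max = 16T/(πd³), so d = (16T/(π τ_allow))^(1/3) = (16·408.0/(π·3.18×10^7))^(1/3) = 0.04028 m.

40.3 mm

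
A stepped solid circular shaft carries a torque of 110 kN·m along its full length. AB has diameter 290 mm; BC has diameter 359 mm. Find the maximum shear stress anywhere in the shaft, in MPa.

23.0 MPa

Under the same torque, τ_max = 16T/(πd³) is largest where d is smallest — segment AB (d = 290 mm).
τ_max = 16·110000/(π·(0.290)³) = 2.297×10^7 Pa.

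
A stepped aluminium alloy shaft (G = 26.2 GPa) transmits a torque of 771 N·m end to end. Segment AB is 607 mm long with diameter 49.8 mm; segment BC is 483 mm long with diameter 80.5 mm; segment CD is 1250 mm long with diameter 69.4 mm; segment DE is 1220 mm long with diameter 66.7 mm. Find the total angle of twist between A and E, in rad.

0.0677 rad

J_AB = π(0.0498)⁴/32 = 6.04×10^-7 m⁴; J_BC = π(0.0805)⁴/32 = 4.12×10^-6 m⁴; J_CD = π(0.0694)⁴/32 = 2.28×10^-6 m⁴; J_DE = π(0.0667)⁴/32 = 1.94×10^-6 m⁴.
θ = (T/G)·Σ L_i/J_i = (771.0/26.2×10⁹)·(0.607/6.04×10^-7 + 0.483/4.12×10^-6 + 1.25/2.28×10^-6 + 1.22/1.94×10^-6) = 0.06766 rad.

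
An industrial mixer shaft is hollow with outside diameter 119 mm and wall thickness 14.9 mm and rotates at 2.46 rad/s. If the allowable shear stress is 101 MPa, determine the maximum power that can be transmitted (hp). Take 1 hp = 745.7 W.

75.4 hp

J = π(d_o⁴ − d_i⁴)/32 = π(0.119⁴ − 0.0892⁴)/32 = 1.347×10^-5 m⁴.
T_max = τ_allow·J/r = 1.01×10^8 × 1.347×10^-5 / 0.0595 = 22870 N·m.
ω = 2.46 rad/s, so P_max = T_max·ω = 5.626×10^4 W.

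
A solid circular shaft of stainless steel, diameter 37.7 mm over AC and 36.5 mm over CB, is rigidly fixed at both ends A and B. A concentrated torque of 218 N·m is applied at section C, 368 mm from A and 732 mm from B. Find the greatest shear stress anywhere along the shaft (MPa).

14.4 MPa

Compatibility: T_A·a/J_AC = T_B·b/J_CB with T_A + T_B = T₀.
J_AC = 1.98×10^-7 m⁴, J_CB = 1.74×10^-7 m⁴, so T_A = T₀·(J_AC/a)/((J_AC/a)+(J_CB/b)) = 151.2 N·m, T_B = 66.79 N·m.
τ in each portion: τ_AC = 1.44×10^7 Pa, τ_CB = 7.00×10^6 Pa; maximum is in AC.
τ_max = T_AC·r/J = 151.2·0.0189/1.98×10^-7 = 1.437×10^7 Pa.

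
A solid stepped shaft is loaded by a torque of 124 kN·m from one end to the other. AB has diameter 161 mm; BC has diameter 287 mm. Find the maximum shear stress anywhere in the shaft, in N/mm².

Under the same torque, τ_max = 16T/(πd³) is largest where d is smallest — segment AB (d = 161 mm).
τ_max = 16·124000/(π·(0.161)³) = 1.513×10^8 Pa.

151 N/mm²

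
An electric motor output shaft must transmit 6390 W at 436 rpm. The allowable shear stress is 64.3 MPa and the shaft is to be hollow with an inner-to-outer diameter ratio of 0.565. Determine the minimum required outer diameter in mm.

ω = 2π·436/60 = 45.66 rad/s, so T = P/ω = 6390 / 45.66 = 140.0 N·m.
For a hollow shaft with d_i/d_o = 0.565: τ_max = 16T/(π d_o³ (1−k⁴)), so d_o = [16T/(π τ_allow (1−k⁴))]^(1/3) = [16·140.0/(π·6.43×10^7·0.8981)]^(1/3) = 0.02311 m.

23.1 mm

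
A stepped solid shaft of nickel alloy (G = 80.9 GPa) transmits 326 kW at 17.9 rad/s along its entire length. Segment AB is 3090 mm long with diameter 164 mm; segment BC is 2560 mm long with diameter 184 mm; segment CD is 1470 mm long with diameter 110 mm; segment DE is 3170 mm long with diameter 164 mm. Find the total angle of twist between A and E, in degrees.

ω = 17.9 rad/s, so T = P/ω = 326×10³ / 17.90 = 18210 N·m.
J_AB = π(0.164)⁴/32 = 7.10×10^-5 m⁴; J_BC = π(0.184)⁴/32 = 1.13×10^-4 m⁴; J_CD = π(0.110)⁴/32 = 1.44×10^-5 m⁴; J_DE = π(0.164)⁴/32 = 7.10×10^-5 m⁴.
θ = (T/G)·Σ L_i/J_i = (18210/80.9×10⁹)·(3.09/7.10×10^-5 + 2.56/1.13×10^-4 + 1.47/1.44×10^-5 + 3.17/7.10×10^-5) = 0.04799 rad.

2.75°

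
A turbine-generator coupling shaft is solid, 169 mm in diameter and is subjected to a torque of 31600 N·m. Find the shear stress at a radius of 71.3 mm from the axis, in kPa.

J = πd⁴/32 = π(0.169)⁴/32 = 8.008×10^-5 m⁴.
Shear stress varies linearly with radius: τ = T·r/J = 31600 × 0.0713 / 8.008×10^-5 = 2.813×10^7 Pa.

28100 kPa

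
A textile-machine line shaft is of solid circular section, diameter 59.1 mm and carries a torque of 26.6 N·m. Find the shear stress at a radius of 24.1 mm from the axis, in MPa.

0.535 MPa

J = πd⁴/32 = π(0.0591)⁴/32 = 1.198×10^-6 m⁴.
Shear stress varies linearly with radius: τ = T·r/J = 26.60 × 0.0241 / 1.198×10^-6 = 5.352×10^5 Pa.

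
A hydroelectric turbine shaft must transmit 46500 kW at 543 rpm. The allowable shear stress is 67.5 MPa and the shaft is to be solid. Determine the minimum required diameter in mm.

395 mm

ω = 2π·543/60 = 56.86 rad/s, so T = P/ω = 46500×10³ / 56.86 = 817800 N·m.
For a solid shaft τ_max = 16T/(πd³), so d = (16T/(π τ_allow))^(1/3) = (16·817800/(π·6.75×10^7))^(1/3) = 0.3952 m.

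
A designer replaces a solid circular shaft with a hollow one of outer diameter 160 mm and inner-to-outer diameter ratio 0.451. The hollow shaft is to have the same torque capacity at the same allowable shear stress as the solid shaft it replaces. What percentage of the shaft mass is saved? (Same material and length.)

Equal τ_max and T ⇒ the solid shaft needs d_s³ = d_o³(1−k⁴), so d_s = 160·(1−0.451⁴)^(1/3) = 157.8 mm.
Area ratio A_h/A_s = d_o²(1−k²)/d_s² = (1−k²)/(1−k⁴)^(2/3) = 0.8194.
Mass saving = 1 − 0.8194 = 18.1 %.

18.1 %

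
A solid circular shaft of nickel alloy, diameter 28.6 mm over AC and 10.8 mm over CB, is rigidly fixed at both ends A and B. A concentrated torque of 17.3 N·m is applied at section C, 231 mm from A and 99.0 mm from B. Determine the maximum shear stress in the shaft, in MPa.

3.60 MPa

Compatibility: T_A·a/J_AC = T_B·b/J_CB with T_A + T_B = T₀.
J_AC = 6.57×10^-8 m⁴, J_CB = 1.34×10^-9 m⁴, so T_A = T₀·(J_AC/a)/((J_AC/a)+(J_CB/b)) = 16.52 N·m, T_B = 0.7836 N·m.
τ in each portion: τ_AC = 3.60×10^6 Pa, τ_CB = 3.17×10^6 Pa; maximum is in AC.
τ_max = T_AC·r/J = 16.52·0.0143/6.57×10^-8 = 3.596×10^6 Pa.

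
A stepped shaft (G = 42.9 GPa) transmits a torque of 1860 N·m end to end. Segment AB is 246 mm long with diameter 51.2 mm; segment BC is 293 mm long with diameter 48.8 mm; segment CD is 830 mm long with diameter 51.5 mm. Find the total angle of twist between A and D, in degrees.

J_AB = π(0.0512)⁴/32 = 6.75×10^-7 m⁴; J_BC = π(0.0488)⁴/32 = 5.57×10^-7 m⁴; J_CD = π(0.0515)⁴/32 = 6.91×10^-7 m⁴.
θ = (T/G)·Σ L_i/J_i = (1860/42.9×10⁹)·(0.246/6.75×10^-7 + 0.293/5.57×10^-7 + 0.830/6.91×10^-7) = 0.09073 rad.

5.20°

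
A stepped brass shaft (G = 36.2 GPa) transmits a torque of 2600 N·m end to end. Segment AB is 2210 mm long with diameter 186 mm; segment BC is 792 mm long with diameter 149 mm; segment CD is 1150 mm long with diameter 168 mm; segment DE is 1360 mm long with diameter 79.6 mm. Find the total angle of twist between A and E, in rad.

0.0284 rad

J_AB = π(0.186)⁴/32 = 1.18×10^-4 m⁴; J_BC = π(0.149)⁴/32 = 4.84×10^-5 m⁴; J_CD = π(0.168)⁴/32 = 7.82×10^-5 m⁴; J_DE = π(0.0796)⁴/32 = 3.94×10^-6 m⁴.
θ = (T/G)·Σ L_i/J_i = (2600/36.2×10⁹)·(2.21/1.18×10^-4 + 0.792/4.84×10^-5 + 1.15/7.82×10^-5 + 1.36/3.94×10^-6) = 0.02837 rad.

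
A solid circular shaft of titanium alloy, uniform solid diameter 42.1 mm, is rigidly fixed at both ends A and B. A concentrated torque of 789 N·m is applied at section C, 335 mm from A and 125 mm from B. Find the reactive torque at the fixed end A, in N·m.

With uniform GJ and both ends fixed, compatibility θ_AC = θ_CB gives T_A·a = T_B·b, together with T_A + T_B = T₀.
T_A = T₀·b/(a+b) = 789.0·125/460.0 = 214.4 N·m; T_B = 574.6 N·m.

214 N·m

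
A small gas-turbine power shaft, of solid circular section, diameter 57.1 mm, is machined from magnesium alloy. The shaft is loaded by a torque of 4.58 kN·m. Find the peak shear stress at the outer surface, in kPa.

125000 kPa

J = πd⁴/32 = π(0.0571)⁴/32 = 1.044×10^-6 m⁴.
τ_max = T·r/J = 4580 × 0.0285 / 1.044×10^-6 = 1.253×10^8 Pa.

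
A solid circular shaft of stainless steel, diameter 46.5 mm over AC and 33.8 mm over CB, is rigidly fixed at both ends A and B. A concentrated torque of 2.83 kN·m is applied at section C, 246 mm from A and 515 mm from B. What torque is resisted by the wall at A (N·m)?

Compatibility: T_A·a/J_AC = T_B·b/J_CB with T_A + T_B = T₀.
J_AC = 4.59×10^-7 m⁴, J_CB = 1.28×10^-7 m⁴, so T_A = T₀·(J_AC/a)/((J_AC/a)+(J_CB/b)) = 2497 N·m, T_B = 333.0 N·m.

2500 N·m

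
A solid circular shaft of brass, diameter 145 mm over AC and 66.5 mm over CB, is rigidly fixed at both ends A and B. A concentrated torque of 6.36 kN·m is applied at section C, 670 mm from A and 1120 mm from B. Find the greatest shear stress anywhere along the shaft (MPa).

Compatibility: T_A·a/J_AC = T_B·b/J_CB with T_A + T_B = T₀.
J_AC = 4.34×10^-5 m⁴, J_CB = 1.92×10^-6 m⁴, so T_A = T₀·(J_AC/a)/((J_AC/a)+(J_CB/b)) = 6196 N·m, T_B = 164.0 N·m.
τ in each portion: τ_AC = 1.04×10^7 Pa, τ_CB = 2.84×10^6 Pa; maximum is in AC.
τ_max = T_AC·r/J = 6196·0.0725/4.34×10^-5 = 1.035×10^7 Pa.

10.4 MPa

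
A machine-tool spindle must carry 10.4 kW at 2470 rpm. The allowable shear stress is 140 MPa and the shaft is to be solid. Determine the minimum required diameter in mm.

ω = 2π·2470/60 = 258.7 rad/s, so T = P/ω = 10.4×10³ / 258.7 = 40.21 N·m.
For a solid shaft τ_max = 16T/(πd³), so d = (16T/(π τ_allow))^(1/3) = (16·40.21/(π·1.40×10^8))^(1/3) = 0.01135 m.

11.4 mm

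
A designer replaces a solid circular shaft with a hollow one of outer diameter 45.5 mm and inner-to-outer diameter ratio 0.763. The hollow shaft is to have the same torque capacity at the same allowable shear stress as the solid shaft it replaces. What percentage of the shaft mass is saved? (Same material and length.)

44.9 %

Equal τ_max and T ⇒ the solid shaft needs d_s³ = d_o³(1−k⁴), so d_s = 45.5·(1−0.763⁴)^(1/3) = 39.64 mm.
Area ratio A_h/A_s = d_o²(1−k²)/d_s² = (1−k²)/(1−k⁴)^(2/3) = 0.5506.
Mass saving = 1 − 0.5506 = 44.9 %.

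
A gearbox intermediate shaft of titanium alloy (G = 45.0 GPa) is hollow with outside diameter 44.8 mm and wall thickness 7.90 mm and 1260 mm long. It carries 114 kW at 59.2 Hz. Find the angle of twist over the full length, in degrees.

1.51°

ω = 2π·59.2 = 372.0 rad/s, so T = P/ω = 114×10³ / 372.0 = 306.5 N·m.
J = π(d_o⁴ − d_i⁴)/32 = π(0.0448⁴ − 0.0290⁴)/32 = 3.260×10^-7 m⁴.
θ = T·L/(G·J) = 306.5 × 1.26 / (45.0×10⁹ × 3.260×10^-7) = 0.02632 rad.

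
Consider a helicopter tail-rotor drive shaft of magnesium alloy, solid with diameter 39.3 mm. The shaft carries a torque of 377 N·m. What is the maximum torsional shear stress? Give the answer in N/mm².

31.6 N/mm²

J = πd⁴/32 = π(0.0393)⁴/32 = 2.342×10^-7 m⁴.
τ_max = T·r/J = 377.0 × 0.0196 / 2.342×10^-7 = 3.163×10^7 Pa.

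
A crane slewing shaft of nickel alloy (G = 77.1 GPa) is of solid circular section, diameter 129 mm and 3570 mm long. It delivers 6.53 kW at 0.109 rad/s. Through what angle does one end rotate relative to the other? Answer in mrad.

102 mrad

ω = 0.109 rad/s, so T = P/ω = 6.53×10³ / 0.1090 = 59910 N·m.
J = πd⁴/32 = π(0.129)⁴/32 = 2.719×10^-5 m⁴.
θ = T·L/(G·J) = 59910 × 3.57 / (77.1×10⁹ × 2.719×10^-5) = 0.1020 rad.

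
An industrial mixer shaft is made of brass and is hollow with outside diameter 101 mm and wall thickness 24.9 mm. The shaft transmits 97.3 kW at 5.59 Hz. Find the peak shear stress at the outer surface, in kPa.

14700 kPa

ω = 2π·5.59 = 35.12 rad/s, so T = P/ω = 97.3×10³ / 35.12 = 2770 N·m.
J = π(d_o⁴ − d_i⁴)/32 = π(0.101⁴ − 0.0512⁴)/32 = 9.541×10^-6 m⁴.
τ_max = T·r/J = 2770 × 0.0505 / 9.541×10^-6 = 1.466×10^7 Pa.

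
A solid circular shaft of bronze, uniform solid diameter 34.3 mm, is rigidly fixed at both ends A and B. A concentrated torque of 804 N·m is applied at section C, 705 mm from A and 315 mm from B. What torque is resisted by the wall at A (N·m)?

248 N·m

With uniform GJ and both ends fixed, compatibility θ_AC = θ_CB gives T_A·a = T_B·b, together with T_A + T_B = T₀.
T_A = T₀·b/(a+b) = 804.0·315/1020 = 248.3 N·m; T_B = 555.7 N·m.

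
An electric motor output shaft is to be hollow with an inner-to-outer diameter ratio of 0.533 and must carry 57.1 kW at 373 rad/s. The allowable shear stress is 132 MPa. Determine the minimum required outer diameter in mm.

18.6 mm

ω = 373 rad/s, so T = P/ω = 57.1×10³ / 373.0 = 153.1 N·m.
For a hollow shaft with d_i/d_o = 0.533: τ_max = 16T/(π d_o³ (1−k⁴)), so d_o = [16T/(π τ_allow (1−k⁴))]^(1/3) = [16·153.1/(π·1.32×10^8·0.9193)]^(1/3) = 0.01859 m.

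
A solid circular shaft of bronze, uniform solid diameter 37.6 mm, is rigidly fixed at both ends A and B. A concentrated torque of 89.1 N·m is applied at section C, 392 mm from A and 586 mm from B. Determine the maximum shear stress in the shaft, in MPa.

5.11 MPa

With uniform GJ and both ends fixed, compatibility θ_AC = θ_CB gives T_A·a = T_B·b, together with T_A + T_B = T₀.
T_A = T₀·b/(a+b) = 89.10·586/978.0 = 53.39 N·m; T_B = 35.71 N·m.
τ in each portion: τ_AC = 5.11×10^6 Pa, τ_CB = 3.42×10^6 Pa; maximum is in AC.
τ_max = T_AC·r/J = 53.39·0.0188/1.96×10^-7 = 5.115×10^6 Pa.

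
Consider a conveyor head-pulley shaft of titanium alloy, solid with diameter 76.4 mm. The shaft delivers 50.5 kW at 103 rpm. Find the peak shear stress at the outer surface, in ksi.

ω = 2π·103/60 = 10.79 rad/s, so T = P/ω = 50.5×10³ / 10.79 = 4682 N·m.
J = πd⁴/32 = π(0.0764)⁴/32 = 3.345×10^-6 m⁴.
τ_max = T·r/J = 4682 × 0.0382 / 3.345×10^-6 = 5.347×10^7 Pa.

7.76 ksi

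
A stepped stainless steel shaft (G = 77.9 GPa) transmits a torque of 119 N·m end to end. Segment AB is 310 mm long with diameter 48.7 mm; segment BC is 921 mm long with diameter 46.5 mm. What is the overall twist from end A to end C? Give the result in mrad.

J_AB = π(0.0487)⁴/32 = 5.52×10^-7 m⁴; J_BC = π(0.0465)⁴/32 = 4.59×10^-7 m⁴.
θ = (T/G)·Σ L_i/J_i = (119.0/77.9×10⁹)·(0.310/5.52×10^-7 + 0.921/4.59×10^-7) = 3.923×10^-3 rad.

3.92 mrad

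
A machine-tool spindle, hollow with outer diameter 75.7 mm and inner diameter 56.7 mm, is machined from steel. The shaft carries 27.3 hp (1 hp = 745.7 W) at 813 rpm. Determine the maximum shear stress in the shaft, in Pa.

4.10e6 Pa

ω = 2π·813/60 = 85.14 rad/s, so T = P/ω = 27.3×745.7 / 85.14 = 239.1 N·m.
J = π(d_o⁴ − d_i⁴)/32 = π(0.0757⁴ − 0.0567⁴)/32 = 2.209×10^-6 m⁴.
τ_max = T·r/J = 239.1 × 0.0379 / 2.209×10^-6 = 4.097×10^6 Pa.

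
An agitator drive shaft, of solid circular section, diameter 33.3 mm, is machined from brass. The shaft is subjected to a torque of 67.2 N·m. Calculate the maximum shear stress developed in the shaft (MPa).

J = πd⁴/32 = π(0.0333)⁴/32 = 1.207×10^-7 m⁴.
τ_max = T·r/J = 67.20 × 0.0166 / 1.207×10^-7 = 9.268×10^6 Pa.

9.27 MPa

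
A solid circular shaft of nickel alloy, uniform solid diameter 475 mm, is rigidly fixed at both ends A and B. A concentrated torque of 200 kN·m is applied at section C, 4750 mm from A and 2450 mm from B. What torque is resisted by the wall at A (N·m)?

68100 N·m

With uniform GJ and both ends fixed, compatibility θ_AC = θ_CB gives T_A·a = T_B·b, together with T_A + T_B = T₀.
T_A = T₀·b/(a+b) = 200000·2450/7200 = 68060 N·m; T_B = 131900 N·m.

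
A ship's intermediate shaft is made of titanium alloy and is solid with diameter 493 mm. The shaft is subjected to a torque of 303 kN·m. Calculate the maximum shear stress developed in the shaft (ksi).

J = πd⁴/32 = π(0.493)⁴/32 = 5.799×10^-3 m⁴.
τ_max = T·r/J = 303000 × 0.246 / 5.799×10^-3 = 1.288×10^7 Pa.

1.87 ksi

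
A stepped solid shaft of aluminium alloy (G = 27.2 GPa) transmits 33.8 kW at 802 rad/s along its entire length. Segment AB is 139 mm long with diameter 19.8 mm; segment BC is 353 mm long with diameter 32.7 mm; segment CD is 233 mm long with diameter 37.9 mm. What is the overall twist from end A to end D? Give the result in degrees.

1.20°

ω = 802 rad/s, so T = P/ω = 33.8×10³ / 802.0 = 42.14 N·m.
J_AB = π(0.0198)⁴/32 = 1.51×10^-8 m⁴; J_BC = π(0.0327)⁴/32 = 1.12×10^-7 m⁴; J_CD = π(0.0379)⁴/32 = 2.03×10^-7 m⁴.
θ = (T/G)·Σ L_i/J_i = (42.14/27.2×10⁹)·(0.139/1.51×10^-8 + 0.353/1.12×10^-7 + 0.233/2.03×10^-7) = 0.02093 rad.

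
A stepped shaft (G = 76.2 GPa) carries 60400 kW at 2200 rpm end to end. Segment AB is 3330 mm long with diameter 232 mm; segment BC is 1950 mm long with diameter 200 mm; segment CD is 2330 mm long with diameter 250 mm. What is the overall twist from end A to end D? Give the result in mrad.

ω = 2π·2200/60 = 230.4 rad/s, so T = P/ω = 60400×10³ / 230.4 = 262200 N·m.
J_AB = π(0.232)⁴/32 = 2.84×10^-4 m⁴; J_BC = π(0.200)⁴/32 = 1.57×10^-4 m⁴; J_CD = π(0.250)⁴/32 = 3.83×10^-4 m⁴.
θ = (T/G)·Σ L_i/J_i = (262200/76.2×10⁹)·(3.33/2.84×10^-4 + 1.95/1.57×10^-4 + 2.33/3.83×10^-4) = 0.1039 rad.

104 mrad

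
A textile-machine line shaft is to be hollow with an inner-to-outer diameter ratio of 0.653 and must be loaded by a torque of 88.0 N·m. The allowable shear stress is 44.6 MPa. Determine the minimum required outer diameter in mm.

23.1 mm

For a hollow shaft with d_i/d_o = 0.653: τ_max = 16T/(π d_o³ (1−k⁴)), so d_o = [16T/(π τ_allow (1−k⁴))]^(1/3) = [16·88.00/(π·4.46×10^7·0.8182)]^(1/3) = 0.02307 m.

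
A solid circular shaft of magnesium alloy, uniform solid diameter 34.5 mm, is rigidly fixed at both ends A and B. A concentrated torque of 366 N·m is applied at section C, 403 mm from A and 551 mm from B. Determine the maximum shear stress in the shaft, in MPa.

26.2 MPa

With uniform GJ and both ends fixed, compatibility θ_AC = θ_CB gives T_A·a = T_B·b, together with T_A + T_B = T₀.
T_A = T₀·b/(a+b) = 366.0·551/954.0 = 211.4 N·m; T_B = 154.6 N·m.
τ in each portion: τ_AC = 2.62×10^7 Pa, τ_CB = 1.92×10^7 Pa; maximum is in AC.
τ_max = T_AC·r/J = 211.4·0.0173/1.39×10^-7 = 2.622×10^7 Pa.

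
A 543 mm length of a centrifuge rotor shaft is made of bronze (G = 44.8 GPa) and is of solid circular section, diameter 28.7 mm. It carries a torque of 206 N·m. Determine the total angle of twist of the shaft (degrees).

J = πd⁴/32 = π(0.0287)⁴/32 = 6.661×10^-8 m⁴.
θ = T·L/(G·J) = 206.0 × 0.543 / (44.8×10⁹ × 6.661×10^-8) = 0.03749 rad.

2.15°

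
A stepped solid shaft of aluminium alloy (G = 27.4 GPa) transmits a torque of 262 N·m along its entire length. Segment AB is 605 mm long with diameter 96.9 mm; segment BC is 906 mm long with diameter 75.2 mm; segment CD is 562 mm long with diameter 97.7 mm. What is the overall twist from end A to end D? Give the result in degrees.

J_AB = π(0.0969)⁴/32 = 8.66×10^-6 m⁴; J_BC = π(0.0752)⁴/32 = 3.14×10^-6 m⁴; J_CD = π(0.0977)⁴/32 = 8.94×10^-6 m⁴.
θ = (T/G)·Σ L_i/J_i = (262.0/27.4×10⁹)·(0.605/8.66×10^-6 + 0.906/3.14×10^-6 + 0.562/8.94×10^-6) = 4.028×10^-3 rad.

0.231°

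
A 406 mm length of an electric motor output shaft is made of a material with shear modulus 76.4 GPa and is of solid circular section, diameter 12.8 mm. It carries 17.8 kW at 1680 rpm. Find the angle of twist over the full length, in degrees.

ω = 2π·1680/60 = 175.9 rad/s, so T = P/ω = 17.8×10³ / 175.9 = 101.2 N·m.
J = πd⁴/32 = π(0.0128)⁴/32 = 2.635×10^-9 m⁴.
θ = T·L/(G·J) = 101.2 × 0.406 / (76.4×10⁹ × 2.635×10^-9) = 0.2040 rad.

11.7°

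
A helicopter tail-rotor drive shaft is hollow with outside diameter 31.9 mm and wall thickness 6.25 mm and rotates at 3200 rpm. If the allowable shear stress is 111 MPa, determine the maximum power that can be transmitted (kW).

J = π(d_o⁴ − d_i⁴)/32 = π(0.0319⁴ − 0.0194⁴)/32 = 8.776×10^-8 m⁴.
T_max = τ_allow·J/r = 1.11×10^8 × 8.776×10^-8 / 0.0159 = 610.7 N·m.
ω = 2π·3200/60 = 335.1 rad/s, so P_max = T_max·ω = 2.047×10^5 W.

205 kW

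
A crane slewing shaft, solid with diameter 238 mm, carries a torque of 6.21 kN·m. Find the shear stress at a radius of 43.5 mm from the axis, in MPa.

0.858 MPa

J = πd⁴/32 = π(0.238)⁴/32 = 3.150×10^-4 m⁴.
Shear stress varies linearly with radius: τ = T·r/J = 6210 × 0.0435 / 3.150×10^-4 = 8.576×10^5 Pa.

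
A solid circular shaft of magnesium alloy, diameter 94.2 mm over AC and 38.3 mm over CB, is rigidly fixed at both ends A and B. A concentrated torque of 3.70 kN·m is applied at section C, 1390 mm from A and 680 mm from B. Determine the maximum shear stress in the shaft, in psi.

Compatibility: T_A·a/J_AC = T_B·b/J_CB with T_A + T_B = T₀.
J_AC = 7.73×10^-6 m⁴, J_CB = 2.11×10^-7 m⁴, so T_A = T₀·(J_AC/a)/((J_AC/a)+(J_CB/b)) = 3504 N·m, T_B = 195.7 N·m.
τ in each portion: τ_AC = 2.14×10^7 Pa, τ_CB = 1.77×10^7 Pa; maximum is in AC.
τ_max = T_AC·r/J = 3504·0.0471/7.73×10^-6 = 2.135×10^7 Pa.

3100 psi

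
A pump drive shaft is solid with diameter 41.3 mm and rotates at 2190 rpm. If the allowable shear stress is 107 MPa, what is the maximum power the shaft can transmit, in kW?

339 kW

J = πd⁴/32 = π(0.0413)⁴/32 = 2.856×10^-7 m⁴.
T_max = τ_allow·J/r = 1.07×10^8 × 2.856×10^-7 / 0.0206 = 1480 N·m.
ω = 2π·2190/60 = 229.3 rad/s, so P_max = T_max·ω = 3.394×10^5 W.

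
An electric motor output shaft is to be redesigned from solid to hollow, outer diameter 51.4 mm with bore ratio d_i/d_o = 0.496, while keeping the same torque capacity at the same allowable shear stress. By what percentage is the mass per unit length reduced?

Equal τ_max and T ⇒ the solid shaft needs d_s³ = d_o³(1−k⁴), so d_s = 51.4·(1−0.496⁴)^(1/3) = 50.34 mm.
Area ratio A_h/A_s = d_o²(1−k²)/d_s² = (1−k²)/(1−k⁴)^(2/3) = 0.7860.
Mass saving = 1 − 0.7860 = 21.4 %.

21.4 %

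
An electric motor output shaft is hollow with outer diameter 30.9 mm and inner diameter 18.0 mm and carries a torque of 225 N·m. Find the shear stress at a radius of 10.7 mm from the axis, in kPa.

J = π(d_o⁴ − d_i⁴)/32 = π(0.0309⁴ − 0.0180⁴)/32 = 7.920×10^-8 m⁴.
Shear stress varies linearly with radius: τ = T·r/J = 225.0 × 0.0107 / 7.920×10^-8 = 3.040×10^7 Pa.

30400 kPa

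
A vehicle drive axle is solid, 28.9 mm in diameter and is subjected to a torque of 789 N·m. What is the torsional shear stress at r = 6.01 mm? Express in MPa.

J = πd⁴/32 = π(0.0289)⁴/32 = 6.848×10^-8 m⁴.
Shear stress varies linearly with radius: τ = T·r/J = 789.0 × 0.00601 / 6.848×10^-8 = 6.924×10^7 Pa.

69.2 MPa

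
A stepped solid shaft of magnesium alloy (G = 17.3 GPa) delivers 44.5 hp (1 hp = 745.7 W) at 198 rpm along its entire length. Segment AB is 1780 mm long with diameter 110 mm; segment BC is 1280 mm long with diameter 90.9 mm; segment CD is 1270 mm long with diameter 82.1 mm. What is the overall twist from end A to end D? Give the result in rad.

ω = 2π·198/60 = 20.73 rad/s, so T = P/ω = 44.5×745.7 / 20.73 = 1600 N·m.
J_AB = π(0.110)⁴/32 = 1.44×10^-5 m⁴; J_BC = π(0.0909)⁴/32 = 6.70×10^-6 m⁴; J_CD = π(0.0821)⁴/32 = 4.46×10^-6 m⁴.
θ = (T/G)·Σ L_i/J_i = (1600/17.3×10⁹)·(1.78/1.44×10^-5 + 1.28/6.70×10^-6 + 1.27/4.46×10^-6) = 0.05546 rad.

0.0555 rad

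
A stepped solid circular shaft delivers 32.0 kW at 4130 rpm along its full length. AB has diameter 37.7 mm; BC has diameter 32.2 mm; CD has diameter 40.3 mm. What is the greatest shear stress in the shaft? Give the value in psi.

1640 psi

ω = 2π·4130/60 = 432.5 rad/s, so T = P/ω = 32.0×10³ / 432.5 = 73.99 N·m.
Under the same torque, τ_max = 16T/(πd³) is largest where d is smallest — segment BC (d = 32.2 mm).
τ_max = 16·73.99/(π·(0.0322)³) = 1.129×10^7 Pa.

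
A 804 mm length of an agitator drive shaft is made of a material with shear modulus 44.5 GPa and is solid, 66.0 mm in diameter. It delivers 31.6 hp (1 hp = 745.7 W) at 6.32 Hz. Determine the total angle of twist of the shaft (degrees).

0.330°

ω = 2π·6.32 = 39.71 rad/s, so T = P/ω = 31.6×745.7 / 39.71 = 593.4 N·m.
J = πd⁴/32 = π(0.0660)⁴/32 = 1.863×10^-6 m⁴.
θ = T·L/(G·J) = 593.4 × 0.804 / (44.5×10⁹ × 1.863×10^-6) = 5.755×10^-3 rad.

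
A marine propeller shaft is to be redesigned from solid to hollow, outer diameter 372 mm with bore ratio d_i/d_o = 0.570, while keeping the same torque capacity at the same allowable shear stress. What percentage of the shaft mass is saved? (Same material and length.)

Equal τ_max and T ⇒ the solid shaft needs d_s³ = d_o³(1−k⁴), so d_s = 372·(1−0.570⁴)^(1/3) = 358.4 mm.
Area ratio A_h/A_s = d_o²(1−k²)/d_s² = (1−k²)/(1−k⁴)^(2/3) = 0.7272.
Mass saving = 1 − 0.7272 = 27.3 %.

27.3 %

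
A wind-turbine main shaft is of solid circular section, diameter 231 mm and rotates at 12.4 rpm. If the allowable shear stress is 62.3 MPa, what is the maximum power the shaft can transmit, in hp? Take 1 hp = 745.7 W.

263 hp

J = πd⁴/32 = π(0.231)⁴/32 = 2.795×10^-4 m⁴.
T_max = τ_allow·J/r = 6.23×10^7 × 2.795×10^-4 / 0.116 = 150800 N·m.
ω = 2π·12.4/60 = 1.299 rad/s, so P_max = T_max·ω = 1.958×10^5 W.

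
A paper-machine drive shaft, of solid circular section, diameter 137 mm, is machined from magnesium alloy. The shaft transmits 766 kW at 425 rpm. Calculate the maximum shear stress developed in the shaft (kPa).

ω = 2π·425/60 = 44.51 rad/s, so T = P/ω = 766×10³ / 44.51 = 17210 N·m.
J = πd⁴/32 = π(0.137)⁴/32 = 3.458×10^-5 m⁴.
τ_max = T·r/J = 17210 × 0.0685 / 3.458×10^-5 = 3.409×10^7 Pa.

34100 kPa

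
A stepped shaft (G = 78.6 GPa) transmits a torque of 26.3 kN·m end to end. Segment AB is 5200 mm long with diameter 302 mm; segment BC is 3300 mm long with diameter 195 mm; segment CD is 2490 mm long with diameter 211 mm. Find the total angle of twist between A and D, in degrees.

0.813°

J_AB = π(0.302)⁴/32 = 8.17×10^-4 m⁴; J_BC = π(0.195)⁴/32 = 1.42×10^-4 m⁴; J_CD = π(0.211)⁴/32 = 1.95×10^-4 m⁴.
θ = (T/G)·Σ L_i/J_i = (26300/78.6×10⁹)·(5.20/8.17×10^-4 + 3.30/1.42×10^-4 + 2.49/1.95×10^-4) = 0.01419 rad.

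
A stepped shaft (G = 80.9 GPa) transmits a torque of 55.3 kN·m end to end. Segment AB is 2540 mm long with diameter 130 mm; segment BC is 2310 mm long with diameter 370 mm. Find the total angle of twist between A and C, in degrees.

3.60°

J_AB = π(0.130)⁴/32 = 2.80×10^-5 m⁴; J_BC = π(0.370)⁴/32 = 1.84×10^-3 m⁴.
θ = (T/G)·Σ L_i/J_i = (55300/80.9×10⁹)·(2.54/2.80×10^-5 + 2.31/1.84×10^-3) = 0.06278 rad.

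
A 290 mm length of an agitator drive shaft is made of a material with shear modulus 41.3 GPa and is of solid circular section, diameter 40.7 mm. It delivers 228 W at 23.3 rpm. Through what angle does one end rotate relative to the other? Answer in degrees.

ω = 2π·23.3/60 = 2.440 rad/s, so T = P/ω = 228 / 2.440 = 93.44 N·m.
J = πd⁴/32 = π(0.0407)⁴/32 = 2.694×10^-7 m⁴.
θ = T·L/(G·J) = 93.44 × 0.290 / (41.3×10⁹ × 2.694×10^-7) = 2.436×10^-3 rad.

0.140°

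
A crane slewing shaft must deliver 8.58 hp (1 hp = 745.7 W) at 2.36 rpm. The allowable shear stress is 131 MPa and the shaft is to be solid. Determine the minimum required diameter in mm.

ω = 2π·2.36/60 = 0.2471 rad/s, so T = P/ω = 8.58×745.7 / 0.2471 = 25890 N·m.
For a solid shaft τ_max = 16T/(πd³), so d = (16T/(π τ_allow))^(1/3) = (16·25890/(π·1.31×10^8))^(1/3) = 0.1002 m.

100 mm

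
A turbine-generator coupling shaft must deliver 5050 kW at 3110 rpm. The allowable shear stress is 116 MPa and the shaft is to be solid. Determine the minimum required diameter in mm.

ω = 2π·3110/60 = 325.7 rad/s, so T = P/ω = 5050×10³ / 325.7 = 15510 N·m.
For a solid shaft τ_max = 16T/(πd³), so d = (16T/(π τ_allow))^(1/3) = (16·15510/(π·1.16×10^8))^(1/3) = 0.08797 m.

88.0 mm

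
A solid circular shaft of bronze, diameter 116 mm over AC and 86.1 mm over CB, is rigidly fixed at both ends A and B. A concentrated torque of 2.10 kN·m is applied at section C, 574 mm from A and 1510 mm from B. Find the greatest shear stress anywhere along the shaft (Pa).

6.14e6 Pa

Compatibility: T_A·a/J_AC = T_B·b/J_CB with T_A + T_B = T₀.
J_AC = 1.78×10^-5 m⁴, J_CB = 5.40×10^-6 m⁴, so T_A = T₀·(J_AC/a)/((J_AC/a)+(J_CB/b)) = 1883 N·m, T_B = 217.2 N·m.
τ in each portion: τ_AC = 6.14×10^6 Pa, τ_CB = 1.73×10^6 Pa; maximum is in AC.
τ_max = T_AC·r/J = 1883·0.0580/1.78×10^-5 = 6.143×10^6 Pa.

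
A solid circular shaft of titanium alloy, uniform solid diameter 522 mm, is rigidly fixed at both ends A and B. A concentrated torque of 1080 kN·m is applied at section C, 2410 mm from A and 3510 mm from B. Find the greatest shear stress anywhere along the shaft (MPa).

22.9 MPa

With uniform GJ and both ends fixed, compatibility θ_AC = θ_CB gives T_A·a = T_B·b, together with T_A + T_B = T₀.
T_A = T₀·b/(a+b) = 1.080e6·3510/5920 = 640300 N·m; T_B = 439700 N·m.
τ in each portion: τ_AC = 2.29×10^7 Pa, τ_CB = 1.57×10^7 Pa; maximum is in AC.
τ_max = T_AC·r/J = 640300·0.261/7.29×10^-3 = 2.293×10^7 Pa.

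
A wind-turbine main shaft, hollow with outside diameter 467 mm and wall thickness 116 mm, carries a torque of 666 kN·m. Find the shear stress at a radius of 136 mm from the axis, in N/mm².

J = π(d_o⁴ − d_i⁴)/32 = π(0.467⁴ − 0.235⁴)/32 = 4.370×10^-3 m⁴.
Shear stress varies linearly with radius: τ = T·r/J = 666000 × 0.136 / 4.370×10^-3 = 2.073×10^7 Pa.

20.7 N/mm²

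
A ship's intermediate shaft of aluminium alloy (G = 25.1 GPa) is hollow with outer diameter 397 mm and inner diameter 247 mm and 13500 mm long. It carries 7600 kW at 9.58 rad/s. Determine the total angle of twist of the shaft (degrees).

11.8°

ω = 9.58 rad/s, so T = P/ω = 7600×10³ / 9.580 = 793300 N·m.
J = π(d_o⁴ − d_i⁴)/32 = π(0.397⁴ − 0.247⁴)/32 = 2.073×10^-3 m⁴.
θ = T·L/(G·J) = 793300 × 13.5 / (25.1×10⁹ × 2.073×10^-3) = 0.2058 rad.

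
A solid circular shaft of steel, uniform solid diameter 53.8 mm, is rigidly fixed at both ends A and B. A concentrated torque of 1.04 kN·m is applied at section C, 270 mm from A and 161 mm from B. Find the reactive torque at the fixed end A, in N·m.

With uniform GJ and both ends fixed, compatibility θ_AC = θ_CB gives T_A·a = T_B·b, together with T_A + T_B = T₀.
T_A = T₀·b/(a+b) = 1040·161/431.0 = 388.5 N·m; T_B = 651.5 N·m.

388 N·m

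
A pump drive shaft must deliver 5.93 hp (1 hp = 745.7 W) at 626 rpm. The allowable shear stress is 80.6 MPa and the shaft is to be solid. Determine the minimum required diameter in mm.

ω = 2π·626/60 = 65.55 rad/s, so T = P/ω = 5.93×745.7 / 65.55 = 67.46 N·m.
For a solid shaft τ_max = 16T/(πd³), so d = (16T/(π τ_allow))^(1/3) = (16·67.46/(π·8.06×10^7))^(1/3) = 0.01621 m.

16.2 mm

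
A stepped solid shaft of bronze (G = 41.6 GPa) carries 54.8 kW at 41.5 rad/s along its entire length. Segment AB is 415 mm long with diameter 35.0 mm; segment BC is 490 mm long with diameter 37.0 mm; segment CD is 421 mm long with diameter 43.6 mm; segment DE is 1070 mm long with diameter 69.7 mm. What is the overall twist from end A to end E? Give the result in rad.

0.226 rad

ω = 41.5 rad/s, so T = P/ω = 54.8×10³ / 41.50 = 1320 N·m.
J_AB = π(0.0350)⁴/32 = 1.47×10^-7 m⁴; J_BC = π(0.0370)⁴/32 = 1.84×10^-7 m⁴; J_CD = π(0.0436)⁴/32 = 3.55×10^-7 m⁴; J_DE = π(0.0697)⁴/32 = 2.32×10^-6 m⁴.
θ = (T/G)·Σ L_i/J_i = (1320/41.6×10⁹)·(0.415/1.47×10^-7 + 0.490/1.84×10^-7 + 0.421/3.55×10^-7 + 1.07/2.32×10^-6) = 0.2263 rad.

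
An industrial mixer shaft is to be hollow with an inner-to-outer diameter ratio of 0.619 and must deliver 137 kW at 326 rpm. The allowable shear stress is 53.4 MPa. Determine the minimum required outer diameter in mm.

76.6 mm

ω = 2π·326/60 = 34.14 rad/s, so T = P/ω = 137×10³ / 34.14 = 4013 N·m.
For a hollow shaft with d_i/d_o = 0.619: τ_max = 16T/(π d_o³ (1−k⁴)), so d_o = [16T/(π τ_allow (1−k⁴))]^(1/3) = [16·4013/(π·5.34×10^7·0.8532)]^(1/3) = 0.07655 m.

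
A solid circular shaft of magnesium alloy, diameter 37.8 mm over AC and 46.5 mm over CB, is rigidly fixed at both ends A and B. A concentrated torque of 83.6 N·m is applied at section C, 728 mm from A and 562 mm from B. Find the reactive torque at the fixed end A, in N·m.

21.1 N·m

Compatibility: T_A·a/J_AC = T_B·b/J_CB with T_A + T_B = T₀.
J_AC = 2.00×10^-7 m⁴, J_CB = 4.59×10^-7 m⁴, so T_A = T₀·(J_AC/a)/((J_AC/a)+(J_CB/b)) = 21.08 N·m, T_B = 62.52 N·m.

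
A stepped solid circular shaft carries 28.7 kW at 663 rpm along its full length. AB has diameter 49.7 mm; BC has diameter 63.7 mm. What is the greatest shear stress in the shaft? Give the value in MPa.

17.1 MPa

ω = 2π·663/60 = 69.43 rad/s, so T = P/ω = 28.7×10³ / 69.43 = 413.4 N·m.
Under the same torque, τ_max = 16T/(πd³) is largest where d is smallest — segment AB (d = 49.7 mm).
τ_max = 16·413.4/(π·(0.0497)³) = 1.715×10^7 Pa.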